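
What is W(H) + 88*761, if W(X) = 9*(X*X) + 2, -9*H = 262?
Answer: 671374/9 ≈ 74597.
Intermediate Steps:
H = -262/9 (H = -⅑*262 = -262/9 ≈ -29.111)
W(X) = 2 + 9*X² (W(X) = 9*X² + 2 = 2 + 9*X²)
W(H) + 88*761 = (2 + 9*(-262/9)²) + 88*761 = (2 + 9*(68644/81)) + 66968 = (2 + 68644/9) + 66968 = 68662/9 + 66968 = 671374/9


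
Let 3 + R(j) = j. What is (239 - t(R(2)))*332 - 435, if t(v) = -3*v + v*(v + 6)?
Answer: 79577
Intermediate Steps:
R(j) = -3 + j
t(v) = -3*v + v*(6 + v)
(239 - t(R(2)))*332 - 435 = (239 - (-3 + 2)*(3 + (-3 + 2)))*332 - 435 = (239 - (-1)*(3 - 1))*332 - 435 = (239 - (-1)*2)*332 - 435 = (239 - 1*(-2))*332 - 435 = (239 + 2)*332 - 435 = 241*332 - 435 = 80012 - 435 = 79577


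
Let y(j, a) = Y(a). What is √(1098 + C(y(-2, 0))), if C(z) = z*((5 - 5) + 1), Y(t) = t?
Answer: 3*√122 ≈ 33.136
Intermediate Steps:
y(j, a) = a
C(z) = z (C(z) = z*(0 + 1) = z*1 = z)
√(1098 + C(y(-2, 0))) = √(1098 + 0) = √1098 = 3*√122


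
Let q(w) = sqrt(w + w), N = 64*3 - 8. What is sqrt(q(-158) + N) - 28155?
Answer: -28155 + sqrt(184 + 2*I*sqrt(79)) ≈ -28141.0 + 0.65448*I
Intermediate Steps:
N = 184 (N = 192 - 8 = 184)
q(w) = sqrt(2)*sqrt(w) (q(w) = sqrt(2*w) = sqrt(2)*sqrt(w))
sqrt(q(-158) + N) - 28155 = sqrt(sqrt(2)*sqrt(-158) + 184) - 28155 = sqrt(sqrt(2)*(I*sqrt(158)) + 184) - 28155 = sqrt(2*I*sqrt(79) + 184) - 28155 = sqrt(184 + 2*I*sqrt(79)) - 28155 = -28155 + sqrt(184 + 2*I*sqrt(79))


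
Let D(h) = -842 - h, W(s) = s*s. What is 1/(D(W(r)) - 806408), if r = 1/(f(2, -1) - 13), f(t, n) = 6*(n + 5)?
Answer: -121/97677251 ≈ -1.2388e-6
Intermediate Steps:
f(t, n) = 30 + 6*n (f(t, n) = 6*(5 + n) = 30 + 6*n)
r = 1/11 (r = 1/((30 + 6*(-1)) - 13) = 1/((30 - 6) - 13) = 1/(24 - 13) = 1/11 ≈ 0.090909)
W(s) = s²
1/(D(W(r)) - 806408) = 1/((-842 - (1/11)²) - 806408) = 1/((-842 - 1*1/121) - 806408) = 1/((-842 - 1/121) - 806408) = 1/(-101883/121 - 806408) = 1/(-97677251/121) = -121/97677251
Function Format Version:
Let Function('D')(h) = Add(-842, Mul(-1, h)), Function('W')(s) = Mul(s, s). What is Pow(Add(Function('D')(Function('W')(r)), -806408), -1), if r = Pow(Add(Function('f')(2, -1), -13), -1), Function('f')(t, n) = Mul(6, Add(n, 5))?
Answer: Rational(-121, 97677251) ≈ -1.2388e-6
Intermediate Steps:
Function('f')(t, n) = Add(30, Mul(6, n)) (Function('f')(t, n) = Mul(6, Add(5, n)) = Add(30, Mul(6, n)))
r = Rational(1, 11) (r = Pow(Add(Add(30, Mul(6, -1)), -13), -1) = Pow(Add(Add(30, -6), -13), -1) = Pow(Add(24, -13), -1) = Pow(11, -1) = Rational(1, 11) ≈ 0.090909)
Function('W')(s) = Pow(s, 2)
Pow(Add(Function('D')(Function('W')(r)), -806408), -1) = Pow(Add(Add(-842, Mul(-1, Pow(Rational(1, 11), 2))), -806408), -1) = Pow(Add(Add(-842, Mul(-1, Rational(1, 121))), -806408), -1) = Pow(Add(Add(-842, Rational(-1, 121)), -806408), -1) = Pow(Add(Rational(-101883, 121), -806408), -1) = Pow(Rational(-97677251, 121), -1) = Rational(-121, 97677251)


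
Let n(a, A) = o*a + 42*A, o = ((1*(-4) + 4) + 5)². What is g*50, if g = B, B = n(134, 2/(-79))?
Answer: 13228300/79 ≈ 1.6745e+5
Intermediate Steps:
o = 25 (o = ((-4 + 4) + 5)² = (0 + 5)² = 5² = 25)
n(a, A) = 25*a + 42*A
B = 264566/79 (B = 25*134 + 42*(2/(-79)) = 3350 + 42*(2*(-1/79)) = 3350 + 42*(-2/79) = 3350 - 84/79 = 264566/79 ≈ 3348.9)
g = 264566/79 ≈ 3348.9
g*50 = (264566/79)*50 = 13228300/79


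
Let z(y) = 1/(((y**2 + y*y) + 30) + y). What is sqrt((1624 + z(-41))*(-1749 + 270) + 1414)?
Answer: 3*I*sqrt(332783948531)/1117 ≈ 1549.3*I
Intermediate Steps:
z(y) = 1/(30 + y + 2*y**2) (z(y) = 1/(((y**2 + y**2) + 30) + y) = 1/((2*y**2 + 30) + y) = 1/((30 + 2*y**2) + y) = 1/(30 + y + 2*y**2))
sqrt((1624 + z(-41))*(-1749 + 270) + 1414) = sqrt((1624 + 1/(30 - 41 + 2*(-41)**2))*(-1749 + 270) + 1414) = sqrt((1624 + 1/(30 - 41 + 2*1681))*(-1479) + 1414) = sqrt((1624 + 1/(30 - 41 + 3362))*(-1479) + 1414) = sqrt((1624 + 1/3351)*(-1479) + 1414) = sqrt((5442025/3351)*(-1479) + 1414) = sqrt(-2682918325/1117 + 1414) = sqrt(-2681338887/1117) = 3*I*sqrt(332783948531)/1117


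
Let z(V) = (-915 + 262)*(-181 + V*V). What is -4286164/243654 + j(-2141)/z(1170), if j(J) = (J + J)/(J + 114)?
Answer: -3882576438081882712/220711405190584803 ≈ -17.591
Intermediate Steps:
j(J) = 2*J/(114 + J) (j(J) = (2*J)/(114 + J) = 2*J/(114 + J))
z(V) = 118193 - 653*V² (z(V) = -653*(-181 + V²) = 118193 - 653*V²)
-4286164/243654 + j(-2141)/z(1170) = -4286164/243654 + (2*(-2141)/(114 - 2141))/(118193 - 653*1170²) = -4286164*1/243654 + (2*(-2141)/(-2027))/(118193 - 653*1368900) = -2143082/121827 + (2*(-2141)*(-1/2027))/(118193 - 893891700) = -2143082/121827 + (4282/2027)/(-893773507) = -2143082/121827 + (4282/2027)*(-1/893773507) = -2143082/121827 - 4282/1811678898689 = -3882576438081882712/220711405190584803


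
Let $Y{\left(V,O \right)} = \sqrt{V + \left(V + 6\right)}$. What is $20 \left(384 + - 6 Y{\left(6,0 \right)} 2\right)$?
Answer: $7680 - 720 \sqrt{2} \approx 6661.8$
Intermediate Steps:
$Y{\left(V,O \right)} = \sqrt{6 + 2 V}$ ($Y{\left(V,O \right)} = \sqrt{V + \left(6 + V\right)} = \sqrt{6 + 2 V}$)
$20 \left(384 + - 6 Y{\left(6,0 \right)} 2\right) = 20 \left(384 + - 6 \sqrt{6 + 2 \cdot 6} \cdot 2\right) = 20 \left(384 + - 6 \sqrt{6 + 12} \cdot 2\right) = 20 \left(384 + - 6 \sqrt{18} \cdot 2\right) = 20 \left(384 + - 6 \cdot 3 \sqrt{2} \cdot 2\right) = 20 \left(384 + - 18 \sqrt{2} \cdot 2\right) = 20 \left(384 - 36 \sqrt{2}\right) = 7680 - 720 \sqrt{2}$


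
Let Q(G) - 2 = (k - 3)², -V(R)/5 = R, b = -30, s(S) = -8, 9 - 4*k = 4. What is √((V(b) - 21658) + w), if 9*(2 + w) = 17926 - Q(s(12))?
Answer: I*√2810705/12 ≈ 139.71*I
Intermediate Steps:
k = 5/4 (k = 9/4 - ¼*4 = 9/4 - 1 = 5/4 ≈ 1.2500)
V(R) = -5*R
Q(G) = 81/16 (Q(G) = 2 + (5/4 - 3)² = 2 + (-7/4)² = 2 + 49/16 = 81/16)
w = 286447/144 (w = -2 + (17926 - 1*81/16)/9 = -2 + (17926 - 81/16)/9 = -2 + (⅑)*(286735/16) = -2 + 286735/144 = 286447/144 ≈ 1989.2)
√((V(b) - 21658) + w) = √((-5*(-30) - 21658) + 286447/144) = √((150 - 21658) + 286447/144) = √(-21508 + 286447/144) = √(-2810705/144) = I*√2810705/12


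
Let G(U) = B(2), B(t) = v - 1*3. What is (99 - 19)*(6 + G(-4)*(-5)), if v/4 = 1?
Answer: 80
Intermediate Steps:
v = 4 (v = 4*1 = 4)
B(t) = 1 (B(t) = 4 - 1*3 = 4 - 3 = 1)
G(U) = 1
(99 - 19)*(6 + G(-4)*(-5)) = (99 - 19)*(6 + 1*(-5)) = 80*(6 - 5) = 80*1 = 80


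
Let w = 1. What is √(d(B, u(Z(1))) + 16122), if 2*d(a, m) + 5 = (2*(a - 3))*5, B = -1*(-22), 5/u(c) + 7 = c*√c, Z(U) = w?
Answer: √64858/2 ≈ 127.34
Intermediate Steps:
Z(U) = 1
u(c) = 5/(-7 + c^(3/2)) (u(c) = 5/(-7 + c*√c) = 5/(-7 + c^(3/2)))
B = 22
d(a, m) = -35/2 + 5*a (d(a, m) = -5/2 + ((2*(a - 3))*5)/2 = -5/2 + ((2*(-3 + a))*5)/2 = -5/2 + ((-6 + 2*a)*5)/2 = -5/2 + (-30 + 10*a)/2 = -5/2 + (-15 + 5*a) = -35/2 + 5*a)
√(d(B, u(Z(1))) + 16122) = √((-35/2 + 5*22) + 16122) = √((-35/2 + 110) + 16122) = √(185/2 + 16122) = √(32429/2) = √64858/2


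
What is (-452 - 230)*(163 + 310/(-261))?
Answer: -28802906/261 ≈ -1.1036e+5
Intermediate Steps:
(-452 - 230)*(163 + 310/(-261)) = -682*(163 + 310*(-1/261)) = -682*(163 - 310/261) = -682*42233/261 = -28802906/261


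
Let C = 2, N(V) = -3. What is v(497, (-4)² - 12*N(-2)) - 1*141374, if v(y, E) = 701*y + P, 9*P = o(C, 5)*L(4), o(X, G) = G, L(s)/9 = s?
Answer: 207043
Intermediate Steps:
L(s) = 9*s
P = 20 (P = (5*(9*4))/9 = (5*36)/9 = (⅑)*180 = 20)
v(y, E) = 20 + 701*y (v(y, E) = 701*y + 20 = 20 + 701*y)
v(497, (-4)² - 12*N(-2)) - 1*141374 = (20 + 701*497) - 1*141374 = (20 + 348397) - 141374 = 348417 - 141374 = 207043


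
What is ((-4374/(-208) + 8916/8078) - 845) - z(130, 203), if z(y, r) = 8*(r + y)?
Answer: -1464679579/420056 ≈ -3486.9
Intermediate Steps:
z(y, r) = 8*r + 8*y
((-4374/(-208) + 8916/8078) - 845) - z(130, 203) = ((-4374/(-208) + 8916/8078) - 845) - (8*203 + 8*130) = ((-4374*(-1/208) + 8916*(1/8078)) - 845) - (1624 + 1040) = ((2187/104 + 4458/4039) - 845) - 1*2664 = (9296925/420056 - 845) - 2664 = -345650395/420056 - 2664 = -1464679579/420056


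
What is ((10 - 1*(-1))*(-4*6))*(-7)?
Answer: 1848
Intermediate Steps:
((10 - 1*(-1))*(-4*6))*(-7) = ((10 + 1)*(-24))*(-7) = (11*(-24))*(-7) = -264*(-7) = 1848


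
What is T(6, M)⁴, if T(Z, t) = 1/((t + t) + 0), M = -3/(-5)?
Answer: 625/1296 ≈ 0.48225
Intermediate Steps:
M = ⅗ (M = -3*(-⅕) = ⅗ ≈ 0.60000)
T(Z, t) = 1/(2*t) (T(Z, t) = 1/(2*t + 0) = 1/(2*t))
T(6, M)⁴ = (1/(2*(⅗)))⁴ = ((½)*(5/3))⁴ = (⅚)⁴ = 625/1296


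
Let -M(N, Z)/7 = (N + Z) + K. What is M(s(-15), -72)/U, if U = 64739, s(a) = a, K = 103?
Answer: -112/64739 ≈ -0.0017300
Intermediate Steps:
M(N, Z) = -721 - 7*N - 7*Z (M(N, Z) = -7*((N + Z) + 103) = -7*(103 + N + Z) = -721 - 7*N - 7*Z)
M(s(-15), -72)/U = (-721 - 7*(-15) - 7*(-72))/64739 = (-721 + 105 + 504)*(1/64739) = -112*1/64739 = -112/64739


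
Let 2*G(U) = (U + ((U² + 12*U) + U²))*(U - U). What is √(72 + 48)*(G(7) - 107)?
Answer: -214*√30 ≈ -1172.1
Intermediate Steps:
G(U) = 0 (G(U) = ((U + ((U² + 12*U) + U²))*(U - U))/2 = ((U + (2*U² + 12*U))*0)/2 = ((2*U² + 13*U)*0)/2 = (½)*0 = 0)
√(72 + 48)*(G(7) - 107) = √(72 + 48)*(0 - 107) = √120*(-107) = (2*√30)*(-107) = -214*√30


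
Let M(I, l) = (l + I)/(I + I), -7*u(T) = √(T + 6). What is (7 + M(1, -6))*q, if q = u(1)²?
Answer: 9/14 ≈ 0.64286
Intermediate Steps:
u(T) = -√(6 + T)/7 (u(T) = -√(T + 6)/7 = -√(6 + T)/7)
M(I, l) = (I + l)/(2*I) (M(I, l) = (I + l)/((2*I)) = (I + l)*(1/(2*I)) = (I + l)/(2*I))
q = ⅐ (q = (-√(6 + 1)/7)² = (-√7/7)² = ⅐ ≈ 0.14286)
(7 + M(1, -6))*q = (7 + (½)*(1 - 6)/1)*(⅐) = (7 + (½)*1*(-5))*(⅐) = (7 - 5/2)*(⅐) = (9/2)*(⅐) = 9/14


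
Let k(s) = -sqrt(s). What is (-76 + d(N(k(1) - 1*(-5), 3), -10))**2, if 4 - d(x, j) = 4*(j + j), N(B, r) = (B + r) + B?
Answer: 64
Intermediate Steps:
N(B, r) = r + 2*B
d(x, j) = 4 - 8*j (d(x, j) = 4 - 4*(j + j) = 4 - 4*2*j = 4 - 8*j)
(-76 + d(N(k(1) - 1*(-5), 3), -10))**2 = (-76 + (4 - 8*(-10)))**2 = (-76 + (4 + 80))**2 = (-76 + 84)**2 = 8**2 = 64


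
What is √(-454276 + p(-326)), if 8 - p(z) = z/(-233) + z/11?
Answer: 8*I*√46623233129/2563 ≈ 673.97*I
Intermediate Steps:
p(z) = 8 - 222*z/2563 (p(z) = 8 - (z/(-233) + z/11) = 8 - (z*(-1/233) + z*(1/11)) = 8 - (-z/233 + z/11) = 8 - 222*z/2563)
√(-454276 + p(-326)) = √(-454276 + (8 - 222/2563*(-326))) = √(-454276 + (8 + 72372/2563)) = √(-454276 + 92876/2563) = √(-1164216512/2563) = 8*I*√46623233129/2563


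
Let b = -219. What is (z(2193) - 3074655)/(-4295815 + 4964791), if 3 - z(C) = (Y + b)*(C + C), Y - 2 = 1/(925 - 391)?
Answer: -188937941/59538864 ≈ -3.1734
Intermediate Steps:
Y = 1069/534 (Y = 2 + 1/(925 - 391) = 2 + 1/534 = 1069/534 ≈ 2.0019)
z(C) = 3 + 115877*C/267 (z(C) = 3 - (1069/534 - 219)*(C + C) = 3 - (-115877)*2*C/534 = 3 - (-115877)*C/267 = 3 + 115877*C/267)
(z(2193) - 3074655)/(-4295815 + 4964791) = ((3 + (115877/267)*2193) - 3074655)/(-4295815 + 4964791) = ((3 + 84706087/89) - 3074655)/668976 = (84706354/89 - 3074655)*(1/668976) = -188937941/89*1/668976 = -188937941/59538864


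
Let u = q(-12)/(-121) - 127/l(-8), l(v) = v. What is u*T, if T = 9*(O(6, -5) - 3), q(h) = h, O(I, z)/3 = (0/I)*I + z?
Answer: -1252503/484 ≈ -2587.8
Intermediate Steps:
O(I, z) = 3*z (O(I, z) = 3*((0/I)*I + z) = 3*(0*I + z) = 3*(0 + z) = 3*z)
u = 15463/968 (u = -12/(-121) - 127/(-8) = -12*(-1/121) - 127*(-⅛) = 12/121 + 127/8 = 15463/968 ≈ 15.974)
T = -162 (T = 9*(3*(-5) - 3) = 9*(-15 - 3) = 9*(-18) = -162)
u*T = (15463/968)*(-162) = -1252503/484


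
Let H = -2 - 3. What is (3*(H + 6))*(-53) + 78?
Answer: -81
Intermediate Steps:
H = -5
(3*(H + 6))*(-53) + 78 = (3*(-5 + 6))*(-53) + 78 = (3*1)*(-53) + 78 = 3*(-53) + 78 = -159 + 78 = -81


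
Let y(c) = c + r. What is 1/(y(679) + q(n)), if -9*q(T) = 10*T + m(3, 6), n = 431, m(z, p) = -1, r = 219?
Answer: 9/3773 ≈ 0.0023854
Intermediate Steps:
y(c) = 219 + c (y(c) = c + 219 = 219 + c)
q(T) = 1/9 - 10*T/9 (q(T) = -(10*T - 1)/9 = -(-1 + 10*T)/9 = 1/9 - 10*T/9)
1/(y(679) + q(n)) = 1/((219 + 679) + (1/9 - 10/9*431)) = 1/(898 + (1/9 - 4310/9)) = 1/(898 - 4309/9) = 1/(3773/9) = 9/3773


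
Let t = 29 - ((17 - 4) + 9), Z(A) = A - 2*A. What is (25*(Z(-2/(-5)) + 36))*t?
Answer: 6230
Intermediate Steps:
Z(A) = -A
t = 7 (t = 29 - (13 + 9) = 29 - 1*22 = 29 - 22 = 7)
(25*(Z(-2/(-5)) + 36))*t = (25*(-(-2)/(-5) + 36))*7 = (25*(-(-2)*(-1)/5 + 36))*7 = (25*(-1*⅖ + 36))*7 = (25*(-⅖ + 36))*7 = (25*(178/5))*7 = 890*7 = 6230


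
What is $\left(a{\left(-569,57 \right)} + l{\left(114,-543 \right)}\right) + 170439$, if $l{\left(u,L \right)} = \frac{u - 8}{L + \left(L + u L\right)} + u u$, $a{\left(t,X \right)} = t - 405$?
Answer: $\frac{5746426681}{31494} \approx 1.8246 \cdot 10^{5}$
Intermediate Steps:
$a{\left(t,X \right)} = -405 + t$
$l{\left(u,L \right)} = u^{2} + \frac{-8 + u}{2 L + L u}$ ($l{\left(u,L \right)} = \frac{-8 + u}{L + \left(L + L u\right)} + u^{2} = \frac{-8 + u}{2 L + L u} + u^{2} = u^{2} + \frac{-8 + u}{2 L + L u}$)
$\left(a{\left(-569,57 \right)} + l{\left(114,-543 \right)}\right) + 170439 = \left(\left(-405 - 569\right) + \frac{-8 + 114 - 543 \cdot 114^{3} + 2 \left(-543\right) 114^{2}}{\left(-543\right) \left(2 + 114\right)}\right) + 170439 = \left(-974 - \frac{-8 + 114 - 804478392 + 2 \left(-543\right) 12996}{543 \cdot 116}\right) + 170439 = \left(-974 - \frac{-8 + 114 - 804478392 - 14113656}{62988}\right) + 170439 = \left(-974 - \frac{1}{62988} \left(-818591942\right)\right) + 170439 = \left(-974 + \frac{409295971}{31494}\right) + 170439 = \frac{378620815}{31494} + 170439 = \frac{5746426681}{31494}$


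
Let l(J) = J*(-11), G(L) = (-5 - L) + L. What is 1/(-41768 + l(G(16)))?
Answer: -1/41713 ≈ -2.3973e-5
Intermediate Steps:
G(L) = -5
l(J) = -11*J
1/(-41768 + l(G(16))) = 1/(-41768 - 11*(-5)) = 1/(-41768 + 55) = 1/(-41713) = -1/41713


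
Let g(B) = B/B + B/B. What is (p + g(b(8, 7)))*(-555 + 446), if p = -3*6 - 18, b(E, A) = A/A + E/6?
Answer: 3706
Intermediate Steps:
b(E, A) = 1 + E/6 (b(E, A) = 1 + E*(1/6) = 1 + E/6)
g(B) = 2 (g(B) = 1 + 1 = 2)
p = -36 (p = -18 - 18 = -36)
(p + g(b(8, 7)))*(-555 + 446) = (-36 + 2)*(-555 + 446) = -34*(-109) = 3706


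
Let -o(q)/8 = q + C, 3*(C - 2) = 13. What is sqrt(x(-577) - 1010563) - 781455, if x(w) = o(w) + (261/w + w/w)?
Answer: -781455 + I*sqrt(3014330533503)/1731 ≈ -7.8146e+5 + 1003.0*I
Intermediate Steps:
C = 19/3 (C = 2 + (1/3)*13 = 2 + 13/3 = 19/3 ≈ 6.3333)
o(q) = -152/3 - 8*q (o(q) = -8*(q + 19/3) = -8*(19/3 + q) = -152/3 - 8*q)
x(w) = -149/3 - 8*w + 261/w (x(w) = (-152/3 - 8*w) + (261/w + w/w) = (-152/3 - 8*w) + (261/w + 1) = (-152/3 - 8*w) + (1 + 261/w) = -149/3 - 8*w + 261/w)
sqrt(x(-577) - 1010563) - 781455 = sqrt((-149/3 - 8*(-577) + 261/(-577)) - 1010563) - 781455 = sqrt((-149/3 + 4616 + 261*(-1/577)) - 1010563) - 781455 = sqrt((-149/3 + 4616 - 261/577) - 1010563) - 781455 = sqrt(7903540/1731 - 1010563) - 781455 = sqrt(-1741381013/1731) - 781455 = I*sqrt(3014330533503)/1731 - 781455 = -781455 + I*sqrt(3014330533503)/1731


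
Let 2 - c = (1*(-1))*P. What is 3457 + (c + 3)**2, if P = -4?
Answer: 3458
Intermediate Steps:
c = -2 (c = 2 - 1*(-1)*(-4) = 2 - (-1)*(-4) = 2 - 1*4 = 2 - 4 = -2)
3457 + (c + 3)**2 = 3457 + (-2 + 3)**2 = 3457 + 1**2 = 3457 + 1 = 3458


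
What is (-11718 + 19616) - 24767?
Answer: -16869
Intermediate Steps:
(-11718 + 19616) - 24767 = 7898 - 24767 = -16869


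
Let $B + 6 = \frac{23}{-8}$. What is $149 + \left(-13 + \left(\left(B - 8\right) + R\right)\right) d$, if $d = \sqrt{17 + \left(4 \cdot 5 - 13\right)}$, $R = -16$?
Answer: $149 - \frac{367 \sqrt{6}}{4} \approx -75.741$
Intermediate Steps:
$B = - \frac{71}{8}$ ($B = -6 + \frac{23}{-8} = -6 + 23 \left(- \frac{1}{8}\right) = -6 - \frac{23}{8} = - \frac{71}{8} \approx -8.875$)
$d = 2 \sqrt{6}$ ($d = \sqrt{17 + \left(20 - 13\right)} = \sqrt{17 + 7} = \sqrt{24} = 2 \sqrt{6} \approx 4.899$)
$149 + \left(-13 + \left(\left(B - 8\right) + R\right)\right) d = 149 + \left(-13 - \frac{263}{8}\right) 2 \sqrt{6} = 149 - \frac{367 \cdot 2 \sqrt{6}}{8} = 149 - \frac{367 \sqrt{6}}{4}$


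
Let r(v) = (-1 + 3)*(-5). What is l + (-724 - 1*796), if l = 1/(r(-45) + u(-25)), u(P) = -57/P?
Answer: -293385/193 ≈ -1520.1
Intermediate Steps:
r(v) = -10 (r(v) = 2*(-5) = -10)
l = -25/193 (l = 1/(-10 - 57/(-25)) = 1/(-10 - 57*(-1/25)) = 1/(-10 + 57/25) = 1/(-193/25) = -25/193 ≈ -0.12953)
l + (-724 - 1*796) = -25/193 + (-724 - 1*796) = -25/193 + (-724 - 796) = -25/193 - 1520 = -293385/193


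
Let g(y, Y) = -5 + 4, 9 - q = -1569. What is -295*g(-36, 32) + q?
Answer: 1873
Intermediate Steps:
q = 1578 (q = 9 - 1*(-1569) = 9 + 1569 = 1578)
g(y, Y) = -1
-295*g(-36, 32) + q = -295*(-1) + 1578 = 295 + 1578 = 1873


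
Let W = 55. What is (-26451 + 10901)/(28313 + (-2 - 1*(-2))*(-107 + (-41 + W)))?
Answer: -15550/28313 ≈ -0.54922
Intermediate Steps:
(-26451 + 10901)/(28313 + (-2 - 1*(-2))*(-107 + (-41 + W))) = (-26451 + 10901)/(28313 + (-2 - 1*(-2))*(-107 + (-41 + 55))) = -15550/(28313 + (-2 + 2)*(-107 + 14)) = -15550/(28313 + 0*(-93)) = -15550/(28313 + 0) = -15550/28313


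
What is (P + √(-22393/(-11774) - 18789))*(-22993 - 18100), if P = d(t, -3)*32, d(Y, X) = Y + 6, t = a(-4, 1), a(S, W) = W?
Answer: -9204832 - 1417*I*√63199798/2 ≈ -9.2048e+6 - 5.6325e+6*I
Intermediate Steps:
t = 1
d(Y, X) = 6 + Y
P = 224 (P = (6 + 1)*32 = 7*32 = 224)
(P + √(-22393/(-11774) - 18789))*(-22993 - 18100) = (224 + √(-22393/(-11774) - 18789))*(-22993 - 18100) = (224 + √(-22393*(-1/11774) - 18789))*(-41093) = (224 + √(3199/1682 - 18789))*(-41093) = (224 + √(-31599899/1682))*(-41093) = (224 + I*√63199798/58)*(-41093) = -9204832 - 1417*I*√63199798/2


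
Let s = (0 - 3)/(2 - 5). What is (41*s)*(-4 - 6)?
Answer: -410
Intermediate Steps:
s = 1 (s = -3/(-3) = -3*(-⅓) = 1)
(41*s)*(-4 - 6) = (41*1)*(-4 - 6) = 41*(-10) = -410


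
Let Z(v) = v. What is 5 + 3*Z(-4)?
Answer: -7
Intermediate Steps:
5 + 3*Z(-4) = 5 + 3*(-4) = 5 - 12 = -7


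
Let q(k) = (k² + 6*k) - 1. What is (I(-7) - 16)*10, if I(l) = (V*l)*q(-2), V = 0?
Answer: -160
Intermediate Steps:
q(k) = -1 + k² + 6*k
I(l) = 0 (I(l) = (0*l)*(-1 + (-2)² + 6*(-2)) = 0*(-1 + 4 - 12) = 0*(-9) = 0)
(I(-7) - 16)*10 = (0 - 16)*10 = -16*10 = -160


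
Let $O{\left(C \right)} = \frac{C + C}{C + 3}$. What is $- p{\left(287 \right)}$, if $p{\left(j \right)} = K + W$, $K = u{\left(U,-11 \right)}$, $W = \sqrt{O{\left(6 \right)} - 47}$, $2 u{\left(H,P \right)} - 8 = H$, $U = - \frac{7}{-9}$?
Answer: $- \frac{79}{18} - \frac{i \sqrt{411}}{3} \approx -4.3889 - 6.7577 i$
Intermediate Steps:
$O{\left(C \right)} = \frac{2 C}{3 + C}$
$U = \frac{7}{9}$ ($U = \left(-7\right) \left(- \frac{1}{9}\right) = \frac{7}{9} \approx 0.77778$)
$u{\left(H,P \right)} = 4 + \frac{H}{2}$
$W = \frac{i \sqrt{411}}{3}$ ($W = \sqrt{2 \cdot 6 \frac{1}{3 + 6} - 47} = \sqrt{2 \cdot 6 \cdot \frac{1}{9} - 47} = \sqrt{\frac{4}{3} - 47} = \sqrt{- \frac{137}{3}} = \frac{i \sqrt{411}}{3} \approx 6.7577 i$)
$K = \frac{79}{18}$ ($K = 4 + \frac{1}{2} \cdot \frac{7}{9} = 4 + \frac{7}{18} = \frac{79}{18} \approx 4.3889$)
$p{\left(j \right)} = \frac{79}{18} + \frac{i \sqrt{411}}{3}$
$- p{\left(287 \right)} = - (\frac{79}{18} + \frac{i \sqrt{411}}{3}) = - \frac{79}{18} - \frac{i \sqrt{411}}{3}$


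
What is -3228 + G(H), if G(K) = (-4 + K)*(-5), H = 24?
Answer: -3328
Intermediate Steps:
G(K) = 20 - 5*K
-3228 + G(H) = -3228 + (20 - 5*24) = -3228 + (20 - 120) = -3228 - 100 = -3328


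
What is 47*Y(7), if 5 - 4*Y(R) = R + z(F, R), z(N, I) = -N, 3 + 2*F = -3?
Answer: -235/4 ≈ -58.750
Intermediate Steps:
F = -3 (F = -3/2 + (1/2)*(-3) = -3/2 - 3/2 = -3)
Y(R) = 1/2 - R/4 (Y(R) = 5/4 - (R - 1*(-3))/4 = 5/4 - (R + 3)/4 = 5/4 - (3 + R)/4 = 5/4 + (-3/4 - R/4) = 1/2 - R/4)
47*Y(7) = 47*(1/2 - 1/4*7) = 47*(1/2 - 7/4) = 47*(-5/4) = -235/4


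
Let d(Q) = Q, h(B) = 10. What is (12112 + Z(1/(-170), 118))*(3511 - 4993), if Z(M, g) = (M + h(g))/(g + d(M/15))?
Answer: -5401170004386/300899 ≈ -1.7950e+7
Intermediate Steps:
Z(M, g) = (10 + M)/(g + M/15) (Z(M, g) = (M + 10)/(g + M/15) = (10 + M)/(g + M*(1/15)) = (10 + M)/(g + M/15))
(12112 + Z(1/(-170), 118))*(3511 - 4993) = (12112 + 15*(10 + 1/(-170))/(1/(-170) + 15*118))*(3511 - 4993) = (12112 + 15*(10 - 1/170)/(-1/170 + 1770))*(-1482) = (12112 + 15*(1699/170)/(300899/170))*(-1482) = (12112 + 15*(170/300899)*(1699/170))*(-1482) = (12112 + 25485/300899)*(-1482) = (3644514173/300899)*(-1482) = -5401170004386/300899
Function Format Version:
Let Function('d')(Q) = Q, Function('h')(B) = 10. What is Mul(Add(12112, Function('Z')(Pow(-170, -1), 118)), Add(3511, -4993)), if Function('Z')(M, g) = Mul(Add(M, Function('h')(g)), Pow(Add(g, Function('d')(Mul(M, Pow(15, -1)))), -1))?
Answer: Rational(-5401170004386, 300899) ≈ -1.7950e+7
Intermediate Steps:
Function('Z')(M, g) = Mul(Pow(Add(g, Mul(Rational(1, 15), M)), -1), Add(10, M)) (Function('Z')(M, g) = Mul(Add(M, 10), Pow(Add(g, Mul(M, Pow(15, -1))), -1)) = Mul(Add(10, M), Pow(Add(g, Mul(M, Rational(1, 15))), -1)) = Mul(Add(10, M), Pow(Add(g, Mul(Rational(1, 15), M)), -1)) = Mul(Pow(Add(g, Mul(Rational(1, 15), M)), -1), Add(10, M)))
Mul(Add(12112, Function('Z')(Pow(-170, -1), 118)), Add(3511, -4993)) = Mul(Add(12112, Mul(15, Pow(Add(Pow(-170, -1), Mul(15, 118)), -1), Add(10, Pow(-170, -1)))), Add(3511, -4993)) = Mul(Add(12112, Mul(15, Pow(Add(Rational(-1, 170), 1770), -1), Add(10, Rational(-1, 170)))), -1482) = Mul(Add(12112, Mul(15, Pow(Rational(300899, 170), -1), Rational(1699, 170))), -1482) = Mul(Add(12112, Mul(15, Rational(170, 300899), Rational(1699, 170))), -1482) = Mul(Add(12112, Rational(25485, 300899)), -1482) = Mul(Rational(3644514173, 300899), -1482) = Rational(-5401170004386, 300899)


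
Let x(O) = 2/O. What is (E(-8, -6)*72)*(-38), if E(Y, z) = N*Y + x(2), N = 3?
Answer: 62928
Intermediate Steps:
E(Y, z) = 1 + 3*Y (E(Y, z) = 3*Y + 2/2 = 3*Y + 2*(1/2) = 3*Y + 1 = 1 + 3*Y)
(E(-8, -6)*72)*(-38) = ((1 + 3*(-8))*72)*(-38) = ((1 - 24)*72)*(-38) = -23*72*(-38) = -1656*(-38) = 62928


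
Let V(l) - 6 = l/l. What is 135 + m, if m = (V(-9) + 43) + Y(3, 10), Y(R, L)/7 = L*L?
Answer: 885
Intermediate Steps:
V(l) = 7 (V(l) = 6 + l/l = 6 + 1 = 7)
Y(R, L) = 7*L**2 (Y(R, L) = 7*(L*L) = 7*L**2)
m = 750 (m = (7 + 43) + 7*10**2 = 50 + 7*100 = 50 + 700 = 750)
135 + m = 135 + 750 = 885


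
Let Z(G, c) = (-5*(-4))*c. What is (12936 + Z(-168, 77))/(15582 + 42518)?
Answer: 517/2075 ≈ 0.24916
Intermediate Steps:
Z(G, c) = 20*c
(12936 + Z(-168, 77))/(15582 + 42518) = (12936 + 20*77)/(15582 + 42518) = (12936 + 1540)/58100 = 14476*(1/58100) = 517/2075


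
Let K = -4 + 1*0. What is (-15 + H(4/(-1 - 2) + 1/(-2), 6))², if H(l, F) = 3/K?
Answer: 3969/16 ≈ 248.06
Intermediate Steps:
K = -4 (K = -4 + 0 = -4)
H(l, F) = -¾ (H(l, F) = 3/(-4) = 3*(-¼) = -¾)
(-15 + H(4/(-1 - 2) + 1/(-2), 6))² = (-15 - ¾)² = (-63/4)² = 3969/16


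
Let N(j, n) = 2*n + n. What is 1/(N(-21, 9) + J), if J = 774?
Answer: 1/801 ≈ 0.0012484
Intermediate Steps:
N(j, n) = 3*n
1/(N(-21, 9) + J) = 1/(3*9 + 774) = 1/(27 + 774) = 1/801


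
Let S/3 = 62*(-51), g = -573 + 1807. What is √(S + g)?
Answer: 2*I*√2063 ≈ 90.841*I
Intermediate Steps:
g = 1234
S = -9486 (S = 3*(62*(-51)) = 3*(-3162) = -9486)
√(S + g) = √(-9486 + 1234) = √(-8252) = 2*I*√2063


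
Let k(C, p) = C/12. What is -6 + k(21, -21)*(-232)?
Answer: -412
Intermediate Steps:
k(C, p) = C/12 (k(C, p) = C*(1/12) = C/12)
-6 + k(21, -21)*(-232) = -6 + ((1/12)*21)*(-232) = -6 + (7/4)*(-232) = -6 - 406 = -412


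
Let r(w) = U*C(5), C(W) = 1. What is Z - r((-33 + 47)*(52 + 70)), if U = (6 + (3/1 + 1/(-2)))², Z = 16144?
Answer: 64287/4 ≈ 16072.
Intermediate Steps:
U = 289/4 (U = (6 + (3*1 + 1*(-½)))² = (6 + (3 - ½))² = (6 + 5/2)² = (17/2)² = 289/4 ≈ 72.250)
r(w) = 289/4 (r(w) = (289/4)*1 = 289/4)
Z - r((-33 + 47)*(52 + 70)) = 16144 - 1*289/4 = 16144 - 289/4 = 64287/4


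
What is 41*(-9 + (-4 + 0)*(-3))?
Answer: 123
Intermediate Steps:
41*(-9 + (-4 + 0)*(-3)) = 41*(-9 - 4*(-3)) = 41*(-9 + 12) = 41*3 = 123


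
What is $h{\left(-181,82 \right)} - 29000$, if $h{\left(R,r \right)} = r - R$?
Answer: $-28737$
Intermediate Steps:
$h{\left(-181,82 \right)} - 29000 = \left(82 - -181\right) - 29000 = \left(82 + 181\right) - 29000 = 263 - 29000 = -28737$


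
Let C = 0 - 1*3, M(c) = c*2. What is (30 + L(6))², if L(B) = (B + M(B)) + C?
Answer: 2025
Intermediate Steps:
M(c) = 2*c
C = -3 (C = 0 - 3 = -3)
L(B) = -3 + 3*B (L(B) = (B + 2*B) - 3 = 3*B - 3 = -3 + 3*B)
(30 + L(6))² = (30 + (-3 + 3*6))² = (30 + (-3 + 18))² = (30 + 15)² = 45² = 2025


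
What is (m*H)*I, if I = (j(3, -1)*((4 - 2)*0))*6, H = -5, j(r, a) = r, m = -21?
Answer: 0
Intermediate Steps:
I = 0 (I = (3*((4 - 2)*0))*6 = (3*(2*0))*6 = (3*0)*6 = 0*6 = 0)
(m*H)*I = -21*(-5)*0 = 105*0 = 0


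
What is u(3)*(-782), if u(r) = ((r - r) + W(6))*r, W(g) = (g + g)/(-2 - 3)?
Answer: 28152/5 ≈ 5630.4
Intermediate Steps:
W(g) = -2*g/5 (W(g) = (2*g)/(-5) = (2*g)*(-⅕) = -2*g/5)
u(r) = -12*r/5 (u(r) = ((r - r) - ⅖*6)*r = (0 - 12/5)*r = -12*r/5)
u(3)*(-782) = -12/5*3*(-782) = -36/5*(-782) = 28152/5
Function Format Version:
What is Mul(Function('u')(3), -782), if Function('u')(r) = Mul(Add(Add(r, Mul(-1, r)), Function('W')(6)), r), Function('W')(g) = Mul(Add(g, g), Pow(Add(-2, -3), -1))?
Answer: Rational(28152, 5) ≈ 5630.4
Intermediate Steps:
Function('W')(g) = Mul(Rational(-2, 5), g) (Function('W')(g) = Mul(Mul(2, g), Pow(-5, -1)) = Mul(Mul(2, g), Rational(-1, 5)) = Mul(Rational(-2, 5), g))
Function('u')(r) = Mul(Rational(-12, 5), r) (Function('u')(r) = Mul(Add(Add(r, Mul(-1, r)), Mul(Rational(-2, 5), 6)), r) = Mul(Add(0, Rational(-12, 5)), r) = Mul(Rational(-12, 5), r))
Mul(Function('u')(3), -782) = Mul(Mul(Rational(-12, 5), 3), -782) = Mul(Rational(-36, 5), -782) = Rational(28152, 5)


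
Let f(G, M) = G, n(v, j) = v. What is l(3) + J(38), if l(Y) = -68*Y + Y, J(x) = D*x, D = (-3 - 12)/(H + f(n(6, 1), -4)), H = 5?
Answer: -2781/11 ≈ -252.82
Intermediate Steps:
D = -15/11 (D = (-3 - 12)/(5 + 6) = -15/11 ≈ -1.3636)
J(x) = -15*x/11
l(Y) = -67*Y
l(3) + J(38) = -67*3 - 15/11*38 = -201 - 570/11 = -2781/11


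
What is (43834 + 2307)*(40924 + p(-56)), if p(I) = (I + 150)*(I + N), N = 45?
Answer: 1840564490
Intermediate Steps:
p(I) = (45 + I)*(150 + I) (p(I) = (I + 150)*(I + 45) = (150 + I)*(45 + I) = (45 + I)*(150 + I))
(43834 + 2307)*(40924 + p(-56)) = (43834 + 2307)*(40924 + (6750 + (-56)² + 195*(-56))) = 46141*(40924 + (6750 + 3136 - 10920)) = 46141*(40924 - 1034) = 46141*39890 = 1840564490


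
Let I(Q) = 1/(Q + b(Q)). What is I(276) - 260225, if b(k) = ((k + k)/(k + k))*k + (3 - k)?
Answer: -72602774/279 ≈ -2.6023e+5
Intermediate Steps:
b(k) = 3 (b(k) = ((2*k)/((2*k)))*k + (3 - k) = ((2*k)*(1/(2*k)))*k + (3 - k) = 1*k + (3 - k) = k + (3 - k) = 3)
I(Q) = 1/(3 + Q) (I(Q) = 1/(Q + 3) = 1/(3 + Q))
I(276) - 260225 = 1/(3 + 276) - 260225 = 1/279 - 260225 = -72602774/279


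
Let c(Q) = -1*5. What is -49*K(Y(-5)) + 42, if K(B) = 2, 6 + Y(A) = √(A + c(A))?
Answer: -56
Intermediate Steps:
c(Q) = -5
Y(A) = -6 + √(-5 + A) (Y(A) = -6 + √(A - 5) = -6 + √(-5 + A))
-49*K(Y(-5)) + 42 = -49*2 + 42 = -98 + 42 = -56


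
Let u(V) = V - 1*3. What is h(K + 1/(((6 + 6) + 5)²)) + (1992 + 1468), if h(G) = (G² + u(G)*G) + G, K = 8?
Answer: 298345684/83521 ≈ 3572.1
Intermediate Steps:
u(V) = -3 + V (u(V) = V - 3 = -3 + V)
h(G) = G + G² + G*(-3 + G) (h(G) = (G² + (-3 + G)*G) + G = (G² + G*(-3 + G)) + G = G + G² + G*(-3 + G))
h(K + 1/(((6 + 6) + 5)²)) + (1992 + 1468) = 2*(8 + 1/(((6 + 6) + 5)²))*(-1 + (8 + 1/(((6 + 6) + 5)²))) + (1992 + 1468) = 2*(8 + 1/((12 + 5)²))*(-1 + (8 + 1/((12 + 5)²))) + 3460 = 2*(8 + 1/(17²))*(-1 + (8 + 1/(17²))) + 3460 = 2*(8 + 1/289)*(-1 + (8 + 1/289)) + 3460 = 2*(2313/289)*(-1 + 2313/289) + 3460 = 2*(2313/289)*(2024/289) + 3460 = 9363024/83521 + 3460 = 298345684/83521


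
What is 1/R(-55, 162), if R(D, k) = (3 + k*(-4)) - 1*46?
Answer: -1/691 ≈ -0.0014472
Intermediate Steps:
R(D, k) = -43 - 4*k (R(D, k) = (3 - 4*k) - 46 = -43 - 4*k)
1/R(-55, 162) = 1/(-43 - 4*162) = 1/(-43 - 648) = 1/(-691) = -1/691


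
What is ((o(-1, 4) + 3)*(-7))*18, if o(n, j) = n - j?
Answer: 252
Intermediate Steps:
((o(-1, 4) + 3)*(-7))*18 = (((-1 - 1*4) + 3)*(-7))*18 = (((-1 - 4) + 3)*(-7))*18 = ((-5 + 3)*(-7))*18 = -2*(-7)*18 = 14*18 = 252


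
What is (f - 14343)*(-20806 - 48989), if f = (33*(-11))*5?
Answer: 1127747610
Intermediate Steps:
f = -1815 (f = -363*5 = -1815)
(f - 14343)*(-20806 - 48989) = (-1815 - 14343)*(-20806 - 48989) = -16158*(-69795) = 1127747610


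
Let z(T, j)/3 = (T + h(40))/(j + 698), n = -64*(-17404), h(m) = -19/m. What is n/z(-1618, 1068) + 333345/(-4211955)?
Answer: -7364631697730957/18178516983 ≈ -4.0513e+5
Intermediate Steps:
n = 1113856
z(T, j) = 3*(-19/40 + T)/(698 + j) (z(T, j) = 3*((T - 19/40)/(j + 698)) = 3*((T - 19*1/40)/(698 + j)) = 3*((T - 19/40)/(698 + j)) = 3*((-19/40 + T)/(698 + j)) = 3*(-19/40 + T)/(698 + j))
n/z(-1618, 1068) + 333345/(-4211955) = 1113856/((3*(-19 + 40*(-1618))/(40*(698 + 1068)))) + 333345/(-4211955) = 1113856/(((3/40)*(-19 - 64720)/1766)) + 333345*(-1/4211955) = 1113856/(((3/40)*(1/1766)*(-64739))) - 22223/280797 = 1113856/(-194217/70640) - 22223/280797 = 1113856*(-70640/194217) - 22223/280797 = -78682787840/194217 - 22223/280797 = -7364631697730957/18178516983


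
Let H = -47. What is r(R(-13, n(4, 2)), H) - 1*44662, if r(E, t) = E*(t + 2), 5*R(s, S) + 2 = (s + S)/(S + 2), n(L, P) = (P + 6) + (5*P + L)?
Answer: -357179/8 ≈ -44647.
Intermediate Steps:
n(L, P) = 6 + L + 6*P (n(L, P) = (6 + P) + (L + 5*P) = 6 + L + 6*P)
R(s, S) = -⅖ + (S + s)/(5*(2 + S)) (R(s, S) = -⅖ + ((s + S)/(S + 2))/5 = -⅖ + ((S + s)/(2 + S))/5 = -⅖ + (S + s)/(5*(2 + S)))
r(E, t) = E*(2 + t)
r(R(-13, n(4, 2)), H) - 1*44662 = ((-4 - 13 - (6 + 4 + 6*2))/(5*(2 + (6 + 4 + 6*2))))*(2 - 47) - 1*44662 = ((-4 - 13 - (6 + 4 + 12))/(5*(2 + (6 + 4 + 12))))*(-45) - 44662 = ((-4 - 13 - 1*22)/(5*(2 + 22)))*(-45) - 44662 = ((⅕)*(-4 - 13 - 22)/24)*(-45) - 44662 = ((⅕)*(1/24)*(-39))*(-45) - 44662 = -13/40*(-45) - 44662 = 117/8 - 44662 = -357179/8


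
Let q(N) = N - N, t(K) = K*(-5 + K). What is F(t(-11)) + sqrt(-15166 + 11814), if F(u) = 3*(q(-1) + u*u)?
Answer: 92928 + 2*I*sqrt(838) ≈ 92928.0 + 57.896*I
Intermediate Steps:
q(N) = 0
F(u) = 3*u**2 (F(u) = 3*(0 + u*u) = 3*(0 + u**2) = 3*u**2)
F(t(-11)) + sqrt(-15166 + 11814) = 3*(-11*(-5 - 11))**2 + sqrt(-15166 + 11814) = 3*(-11*(-16))**2 + sqrt(-3352) = 3*176**2 + 2*I*sqrt(838) = 3*30976 + 2*I*sqrt(838) = 92928 + 2*I*sqrt(838)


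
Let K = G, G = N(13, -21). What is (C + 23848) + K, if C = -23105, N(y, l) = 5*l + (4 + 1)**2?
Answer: 663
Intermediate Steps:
N(y, l) = 25 + 5*l (N(y, l) = 5*l + 5**2 = 5*l + 25 = 25 + 5*l)
G = -80 (G = 25 + 5*(-21) = 25 - 105 = -80)
K = -80
(C + 23848) + K = (-23105 + 23848) - 80 = 743 - 80 = 663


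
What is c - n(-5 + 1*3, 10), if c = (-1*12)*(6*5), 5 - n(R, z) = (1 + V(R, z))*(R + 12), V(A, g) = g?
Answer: -255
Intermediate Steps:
n(R, z) = 5 - (1 + z)*(12 + R) (n(R, z) = 5 - (1 + z)*(R + 12) = 5 - (1 + z)*(12 + R))
c = -360 (c = -12*30 = -360)
c - n(-5 + 1*3, 10) = -360 - (-7 - (-5 + 1*3) - 12*10 - 1*(-5 + 1*3)*10) = -360 - (-7 - (-5 + 3) - 120 - 1*(-5 + 3)*10) = -360 - (-7 - 1*(-2) - 120 - 1*(-2)*10) = -360 - (-7 + 2 - 120 + 20) = -360 - 1*(-105) = -360 + 105 = -255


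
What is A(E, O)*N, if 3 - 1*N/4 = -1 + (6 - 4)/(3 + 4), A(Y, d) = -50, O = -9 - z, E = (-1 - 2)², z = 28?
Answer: -5200/7 ≈ -742.86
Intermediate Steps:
E = 9 (E = (-3)² = 9)
O = -37 (O = -9 - 1*28 = -9 - 28 = -37)
N = 104/7 (N = 12 - 4*(-1 + (6 - 4)/(3 + 4)) = 12 - 4*(-1 + 2/7) = 12 - 4*(-5/7) = 12 + 20/7 = 104/7 ≈ 14.857)
A(E, O)*N = -50*104/7 = -5200/7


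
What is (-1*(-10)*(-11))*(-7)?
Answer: 770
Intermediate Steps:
(-1*(-10)*(-11))*(-7) = (10*(-11))*(-7) = -110*(-7) = 770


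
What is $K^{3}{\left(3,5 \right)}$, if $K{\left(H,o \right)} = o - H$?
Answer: $8$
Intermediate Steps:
$K^{3}{\left(3,5 \right)} = \left(5 - 3\right)^{3} = 2^{3} = 8$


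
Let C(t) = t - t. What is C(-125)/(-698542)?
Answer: 0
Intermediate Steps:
C(t) = 0
C(-125)/(-698542) = 0/(-698542) = 0*(-1/698542) = 0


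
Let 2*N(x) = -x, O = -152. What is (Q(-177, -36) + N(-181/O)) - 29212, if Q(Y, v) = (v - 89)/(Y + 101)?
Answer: -8880129/304 ≈ -29211.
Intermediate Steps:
Q(Y, v) = (-89 + v)/(101 + Y)
N(x) = -x/2 (N(x) = (-x)/2 = -x/2)
(Q(-177, -36) + N(-181/O)) - 29212 = ((-89 - 36)/(101 - 177) - (-181)/(2*(-152))) - 29212 = (-125/(-76) - (-181)*(-1)/(2*152)) - 29212 = (-1/76*(-125) - ½*181/152) - 29212 = (125/76 - 181/304) - 29212 = 319/304 - 29212 = -8880129/304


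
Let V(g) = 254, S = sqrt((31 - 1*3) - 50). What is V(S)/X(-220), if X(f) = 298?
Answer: 127/149 ≈ 0.85235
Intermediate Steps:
S = I*sqrt(22) (S = sqrt((31 - 3) - 50) = sqrt(28 - 50) = sqrt(-22) = I*sqrt(22) ≈ 4.6904*I)
V(S)/X(-220) = 254/298 = 254*(1/298) = 127/149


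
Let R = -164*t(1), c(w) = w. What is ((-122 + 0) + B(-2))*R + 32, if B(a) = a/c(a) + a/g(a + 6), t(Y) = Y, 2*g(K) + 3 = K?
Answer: 20532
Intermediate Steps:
g(K) = -3/2 + K/2
B(a) = 1 + a/(3/2 + a/2) (B(a) = a/a + a/(-3/2 + (a + 6)/2) = 1 + a/(-3/2 + (6 + a)/2) = 1 + a/(-3/2 + (3 + a/2)) = 1 + a/(3/2 + a/2))
R = -164 (R = -164*1 = -164)
((-122 + 0) + B(-2))*R + 32 = ((-122 + 0) + 3*(1 - 2)/(3 - 2))*(-164) + 32 = (-122 + 3*(-1)/1)*(-164) + 32 = (-122 + 3*1*(-1))*(-164) + 32 = (-122 - 3)*(-164) + 32 = -125*(-164) + 32 = 20500 + 32 = 20532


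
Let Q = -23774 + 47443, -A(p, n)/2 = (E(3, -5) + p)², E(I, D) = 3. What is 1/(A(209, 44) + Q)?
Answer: -1/66219 ≈ -1.5101e-5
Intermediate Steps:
A(p, n) = -2*(3 + p)²
Q = 23669
1/(A(209, 44) + Q) = 1/(-2*(3 + 209)² + 23669) = 1/(-2*212² + 23669) = 1/(-2*44944 + 23669) = 1/(-89888 + 23669) = 1/(-66219) = -1/66219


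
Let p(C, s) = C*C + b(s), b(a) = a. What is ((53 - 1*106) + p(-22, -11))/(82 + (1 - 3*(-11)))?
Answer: 105/29 ≈ 3.6207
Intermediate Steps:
p(C, s) = s + C**2 (p(C, s) = C*C + s = C**2 + s = s + C**2)
((53 - 1*106) + p(-22, -11))/(82 + (1 - 3*(-11))) = ((53 - 1*106) + (-11 + (-22)**2))/(82 + (1 - 3*(-11))) = ((53 - 106) + (-11 + 484))/(82 + (1 + 33)) = (-53 + 473)/(82 + 34) = 420/116 = 420*(1/116) = 105/29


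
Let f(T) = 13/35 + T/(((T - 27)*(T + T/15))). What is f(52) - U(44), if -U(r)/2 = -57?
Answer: -63611/560 ≈ -113.59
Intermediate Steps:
U(r) = 114 (U(r) = -2*(-57) = 114)
f(T) = 13/35 + 15/(16*(-27 + T)) (f(T) = 13*(1/35) + T/(((-27 + T)*(T + T*(1/15)))) = 13/35 + T/(((-27 + T)*(T + T/15))) = 13/35 + T/(((-27 + T)*(16*T/15))) = 13/35 + T/((16*T*(-27 + T)/15)) = 13/35 + T*(15/(16*T*(-27 + T))) = 13/35 + 15/(16*(-27 + T)))
f(52) - U(44) = (-5091 + 208*52)/(560*(-27 + 52)) - 1*114 = (1/560)*(-5091 + 10816)/25 - 114 = (1/560)*(1/25)*5725 - 114 = 229/560 - 114 = -63611/560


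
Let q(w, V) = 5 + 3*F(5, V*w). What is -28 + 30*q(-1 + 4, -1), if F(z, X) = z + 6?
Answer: 1112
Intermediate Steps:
F(z, X) = 6 + z
q(w, V) = 38 (q(w, V) = 5 + 3*(6 + 5) = 5 + 3*11 = 5 + 33 = 38)
-28 + 30*q(-1 + 4, -1) = -28 + 30*38 = -28 + 1140 = 1112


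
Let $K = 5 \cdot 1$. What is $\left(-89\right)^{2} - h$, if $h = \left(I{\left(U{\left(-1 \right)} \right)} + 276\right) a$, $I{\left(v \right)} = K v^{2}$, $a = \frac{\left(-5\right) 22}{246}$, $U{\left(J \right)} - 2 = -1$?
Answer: $\frac{989738}{123} \approx 8046.6$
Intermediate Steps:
$U{\left(J \right)} = 1$ ($U{\left(J \right)} = 2 - 1 = 1$)
$K = 5$
$a = - \frac{55}{123}$ ($a = \left(-110\right) \frac{1}{246} = - \frac{55}{123} \approx -0.44715$)
$I{\left(v \right)} = 5 v^{2}$
$h = - \frac{15455}{123}$ ($h = \left(5 \cdot 1^{2} + 276\right) \left(- \frac{55}{123}\right) = \left(5 \cdot 1 + 276\right) \left(- \frac{55}{123}\right) = \left(5 + 276\right) \left(- \frac{55}{123}\right) = 281 \left(- \frac{55}{123}\right) = - \frac{15455}{123} \approx -125.65$)
$\left(-89\right)^{2} - h = \left(-89\right)^{2} - - \frac{15455}{123} = 7921 + \frac{15455}{123} = \frac{989738}{123}$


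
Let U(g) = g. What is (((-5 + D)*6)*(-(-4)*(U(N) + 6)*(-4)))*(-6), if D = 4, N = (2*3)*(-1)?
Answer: 0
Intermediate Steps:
N = -6 (N = 6*(-1) = -6)
(((-5 + D)*6)*(-(-4)*(U(N) + 6)*(-4)))*(-6) = (((-5 + 4)*6)*(-(-4)*(-6 + 6)*(-4)))*(-6) = ((-1*6)*(-(-4)*0*(-4)))*(-6) = -6*(-2*0)*(-4)*(-6) = -0*(-4)*(-6) = -6*0*(-6) = 0*(-6) = 0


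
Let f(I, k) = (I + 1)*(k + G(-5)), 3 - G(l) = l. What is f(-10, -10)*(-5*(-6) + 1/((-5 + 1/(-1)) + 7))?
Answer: 558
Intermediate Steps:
G(l) = 3 - l
f(I, k) = (1 + I)*(8 + k) (f(I, k) = (I + 1)*(k + (3 - 1*(-5))) = (1 + I)*(k + (3 + 5)) = (1 + I)*(k + 8) = (1 + I)*(8 + k))
f(-10, -10)*(-5*(-6) + 1/((-5 + 1/(-1)) + 7)) = (8 - 10 + 8*(-10) - 10*(-10))*(-5*(-6) + 1/((-5 + 1/(-1)) + 7)) = (8 - 10 - 80 + 100)*(30 + 1/((-5 + 1*(-1)) + 7)) = 18*(30 + 1/((-5 - 1) + 7)) = 18*(30 + 1/(-6 + 7)) = 18*(30 + 1/1) = 18*(30 + 1) = 18*31 = 558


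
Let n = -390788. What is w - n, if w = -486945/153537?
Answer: 19999976737/51179 ≈ 3.9079e+5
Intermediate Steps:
w = -162315/51179 (w = -486945*1/153537 = -162315/51179 ≈ -3.1715)
w - n = -162315/51179 - 1*(-390788) = -162315/51179 + 390788 = 19999976737/51179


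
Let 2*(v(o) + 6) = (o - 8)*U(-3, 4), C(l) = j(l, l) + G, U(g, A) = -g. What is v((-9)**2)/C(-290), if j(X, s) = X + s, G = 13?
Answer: -23/126 ≈ -0.18254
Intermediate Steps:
C(l) = 13 + 2*l (C(l) = (l + l) + 13 = 2*l + 13 = 13 + 2*l)
v(o) = -18 + 3*o/2 (v(o) = -6 + ((o - 8)*(-1*(-3)))/2 = -6 + ((-8 + o)*3)/2 = -6 + (-24 + 3*o)/2 = -6 + (-12 + 3*o/2) = -18 + 3*o/2)
v((-9)**2)/C(-290) = (-18 + (3/2)*(-9)**2)/(13 + 2*(-290)) = (-18 + (3/2)*81)/(13 - 580) = (-18 + 243/2)/(-567) = (207/2)*(-1/567) = -23/126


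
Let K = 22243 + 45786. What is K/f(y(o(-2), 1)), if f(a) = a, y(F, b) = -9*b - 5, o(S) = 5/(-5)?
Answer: -68029/14 ≈ -4859.2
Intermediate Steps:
o(S) = -1 (o(S) = 5*(-⅕) = -1)
K = 68029
y(F, b) = -5 - 9*b
K/f(y(o(-2), 1)) = 68029/(-5 - 9*1) = 68029/(-5 - 9) = 68029/(-14) = 68029*(-1/14) = -68029/14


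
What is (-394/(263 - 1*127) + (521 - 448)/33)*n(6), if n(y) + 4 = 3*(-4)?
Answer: 6148/561 ≈ 10.959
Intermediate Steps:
n(y) = -16 (n(y) = -4 + 3*(-4) = -4 - 12 = -16)
(-394/(263 - 1*127) + (521 - 448)/33)*n(6) = (-394/(263 - 1*127) + (521 - 448)/33)*(-16) = (-394/(263 - 127) + 73*(1/33))*(-16) = (-394/136 + 73/33)*(-16) = (-394*1/136 + 73/33)*(-16) = (-197/68 + 73/33)*(-16) = -1537/2244*(-16) = 6148/561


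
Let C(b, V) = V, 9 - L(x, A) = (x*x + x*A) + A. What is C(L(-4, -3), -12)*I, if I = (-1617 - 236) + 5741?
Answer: -46656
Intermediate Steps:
L(x, A) = 9 - A - x**2 - A*x (L(x, A) = 9 - ((x*x + x*A) + A) = 9 - ((x**2 + A*x) + A) = 9 - (A + x**2 + A*x) = 9 + (-A - x**2 - A*x) = 9 - A - x**2 - A*x)
I = 3888 (I = -1853 + 5741 = 3888)
C(L(-4, -3), -12)*I = -12*3888 = -46656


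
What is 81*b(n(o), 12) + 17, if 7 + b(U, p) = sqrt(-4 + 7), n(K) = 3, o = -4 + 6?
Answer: -550 + 81*sqrt(3) ≈ -409.70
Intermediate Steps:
o = 2
b(U, p) = -7 + sqrt(3) (b(U, p) = -7 + sqrt(-4 + 7) = -7 + sqrt(3))
81*b(n(o), 12) + 17 = 81*(-7 + sqrt(3)) + 17 = (-567 + 81*sqrt(3)) + 17 = -550 + 81*sqrt(3)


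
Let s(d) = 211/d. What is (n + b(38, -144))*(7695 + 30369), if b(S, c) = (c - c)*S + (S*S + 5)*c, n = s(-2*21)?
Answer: -55597312472/7 ≈ -7.9425e+9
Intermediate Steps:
n = -211/42 (n = 211/((-2*21)) = 211/(-42) = 211*(-1/42) = -211/42 ≈ -5.0238)
b(S, c) = c*(5 + S**2) (b(S, c) = 0*S + (S**2 + 5)*c = 0 + (5 + S**2)*c = 0 + c*(5 + S**2) = c*(5 + S**2))
(n + b(38, -144))*(7695 + 30369) = (-211/42 - 144*(5 + 38**2))*(7695 + 30369) = (-211/42 - 144*(5 + 1444))*38064 = (-211/42 - 144*1449)*38064 = (-211/42 - 208656)*38064 = -8763763/42*38064 = -55597312472/7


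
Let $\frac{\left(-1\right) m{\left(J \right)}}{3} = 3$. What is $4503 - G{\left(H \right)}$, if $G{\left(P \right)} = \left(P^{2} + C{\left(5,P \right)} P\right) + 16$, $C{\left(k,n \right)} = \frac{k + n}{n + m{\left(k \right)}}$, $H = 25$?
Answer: $\frac{30521}{8} \approx 3815.1$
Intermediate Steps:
$m{\left(J \right)} = -9$ ($m{\left(J \right)} = \left(-3\right) 3 = -9$)
$C{\left(k,n \right)} = \frac{k + n}{-9 + n}$ ($C{\left(k,n \right)} = \frac{k + n}{n - 9} = \frac{k + n}{-9 + n}$)
$G{\left(P \right)} = 16 + P^{2} + \frac{P \left(5 + P\right)}{-9 + P}$ ($G{\left(P \right)} = \left(P^{2} + \frac{5 + P}{-9 + P} P\right) + 16 = \left(P^{2} + \frac{P \left(5 + P\right)}{-9 + P}\right) + 16 = 16 + P^{2} + \frac{P \left(5 + P\right)}{-9 + P}$)
$4503 - G{\left(H \right)} = 4503 - \frac{25 \left(5 + 25\right) + \left(-9 + 25\right) \left(16 + 25^{2}\right)}{-9 + 25} = 4503 - \frac{25 \cdot 30 + 16 \left(16 + 625\right)}{16} = 4503 - \frac{750 + 16 \cdot 641}{16} = 4503 - \frac{750 + 10256}{16} = 4503 - \frac{1}{16} \cdot 11006 = 4503 - \frac{5503}{8} = \frac{30521}{8}$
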